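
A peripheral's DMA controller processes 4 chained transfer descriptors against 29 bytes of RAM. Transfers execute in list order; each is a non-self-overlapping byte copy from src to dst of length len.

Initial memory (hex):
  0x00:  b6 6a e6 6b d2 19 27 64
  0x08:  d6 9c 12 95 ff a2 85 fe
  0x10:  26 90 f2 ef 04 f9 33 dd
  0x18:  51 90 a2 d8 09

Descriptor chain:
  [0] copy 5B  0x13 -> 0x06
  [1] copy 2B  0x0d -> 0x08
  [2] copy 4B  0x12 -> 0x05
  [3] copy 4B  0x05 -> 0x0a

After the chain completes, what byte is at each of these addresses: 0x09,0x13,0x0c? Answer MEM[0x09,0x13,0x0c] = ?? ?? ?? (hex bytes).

MEM[0x09,0x13,0x0c] = 85 ef 04

#0 dst[0x06+5] := {0xef,0x04,0xf9,0x33,0xdd}
#1 dst[0x08+2] := {0xa2,0x85}
#2 dst[0x05+4] := {0xf2,0xef,0x04,0xf9}
#3 dst[0x0a+4] := {0xf2,0xef,0x04,0xf9}
query mem[0x09]=0x85, mem[0x13]=0xef, mem[0x0c]=0x04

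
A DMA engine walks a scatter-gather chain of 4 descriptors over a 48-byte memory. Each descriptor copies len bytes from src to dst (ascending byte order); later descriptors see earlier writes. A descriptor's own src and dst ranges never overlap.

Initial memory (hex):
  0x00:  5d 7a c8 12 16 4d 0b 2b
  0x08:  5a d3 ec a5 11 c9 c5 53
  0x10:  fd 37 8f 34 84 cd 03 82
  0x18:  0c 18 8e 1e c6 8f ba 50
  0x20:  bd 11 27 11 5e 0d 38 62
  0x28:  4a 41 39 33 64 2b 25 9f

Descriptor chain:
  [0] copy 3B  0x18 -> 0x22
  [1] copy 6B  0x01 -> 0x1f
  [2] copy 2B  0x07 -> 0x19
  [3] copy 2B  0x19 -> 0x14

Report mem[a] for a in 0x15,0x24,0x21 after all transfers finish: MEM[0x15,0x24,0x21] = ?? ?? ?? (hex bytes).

MEM[0x15,0x24,0x21] = 5a 0b 12

D0: mem[0x22..0x24] <- [0c 18 8e]
D1: mem[0x1f..0x24] <- [7a c8 12 16 4d 0b]
D2: mem[0x19..0x1a] <- [2b 5a]
D3: mem[0x14..0x15] <- [2b 5a]
query mem[0x15]=0x5a, mem[0x24]=0x0b, mem[0x21]=0x12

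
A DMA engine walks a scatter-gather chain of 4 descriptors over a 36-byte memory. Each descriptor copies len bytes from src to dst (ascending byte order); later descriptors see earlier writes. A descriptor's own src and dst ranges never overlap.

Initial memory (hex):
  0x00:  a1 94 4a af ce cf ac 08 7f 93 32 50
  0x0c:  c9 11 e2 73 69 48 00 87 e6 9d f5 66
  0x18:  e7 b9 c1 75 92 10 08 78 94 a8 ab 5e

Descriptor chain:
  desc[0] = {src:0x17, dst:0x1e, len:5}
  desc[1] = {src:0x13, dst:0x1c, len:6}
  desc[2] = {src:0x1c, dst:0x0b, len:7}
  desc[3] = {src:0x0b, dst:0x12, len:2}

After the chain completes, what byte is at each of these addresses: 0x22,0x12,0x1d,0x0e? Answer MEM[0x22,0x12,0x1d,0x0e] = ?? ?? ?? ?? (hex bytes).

MEM[0x22,0x12,0x1d,0x0e] = 75 87 e6 f5

#0 dst[0x1e+5] := {0x66,0xe7,0xb9,0xc1,0x75}
#1 dst[0x1c+6] := {0x87,0xe6,0x9d,0xf5,0x66,0xe7}
#2 dst[0x0b+7] := {0x87,0xe6,0x9d,0xf5,0x66,0xe7,0x75}
#3 dst[0x12+2] := {0x87,0xe6}
query mem[0x22]=0x75, mem[0x12]=0x87, mem[0x1d]=0xe6, mem[0x0e]=0xf5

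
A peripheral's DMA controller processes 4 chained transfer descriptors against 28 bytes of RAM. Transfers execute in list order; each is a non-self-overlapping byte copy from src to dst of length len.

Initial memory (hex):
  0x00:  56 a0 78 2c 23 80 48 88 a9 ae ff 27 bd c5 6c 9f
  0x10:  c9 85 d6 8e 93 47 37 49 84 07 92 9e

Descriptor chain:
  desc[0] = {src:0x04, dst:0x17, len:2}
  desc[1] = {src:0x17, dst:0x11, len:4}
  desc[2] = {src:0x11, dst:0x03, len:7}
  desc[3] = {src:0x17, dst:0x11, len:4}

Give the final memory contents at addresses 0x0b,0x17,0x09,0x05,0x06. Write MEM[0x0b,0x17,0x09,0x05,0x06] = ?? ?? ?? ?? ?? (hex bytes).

  after D0: wrote 2B at 0x17 = 2380
  after D1: wrote 4B at 0x11 = 23800792
  after D2: wrote 7B at 0x03 = 23800792473723
  after D3: wrote 4B at 0x11 = 23800792
query mem[0x0b]=0x27, mem[0x17]=0x23, mem[0x09]=0x23, mem[0x05]=0x07, mem[0x06]=0x92

MEM[0x0b,0x17,0x09,0x05,0x06] = 27 23 23 07 92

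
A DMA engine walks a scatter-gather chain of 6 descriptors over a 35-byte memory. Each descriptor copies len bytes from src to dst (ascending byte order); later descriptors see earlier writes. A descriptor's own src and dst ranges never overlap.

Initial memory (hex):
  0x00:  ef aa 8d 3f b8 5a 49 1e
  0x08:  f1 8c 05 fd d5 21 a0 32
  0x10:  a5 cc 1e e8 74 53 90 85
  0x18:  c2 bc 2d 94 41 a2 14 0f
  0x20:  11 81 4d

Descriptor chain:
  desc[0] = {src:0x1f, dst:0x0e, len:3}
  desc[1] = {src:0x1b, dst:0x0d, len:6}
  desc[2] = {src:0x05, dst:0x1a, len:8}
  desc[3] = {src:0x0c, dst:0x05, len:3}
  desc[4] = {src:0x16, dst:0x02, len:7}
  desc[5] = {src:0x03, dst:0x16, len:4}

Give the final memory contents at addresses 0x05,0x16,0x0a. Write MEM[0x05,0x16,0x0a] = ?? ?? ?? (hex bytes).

MEM[0x05,0x16,0x0a] = bc 85 05

D0: mem[0x0e..0x10] <- [0f 11 81]
D1: mem[0x0d..0x12] <- [94 41 a2 14 0f 11]
D2: mem[0x1a..0x21] <- [5a 49 1e f1 8c 05 fd d5]
D3: mem[0x05..0x07] <- [d5 94 41]
D4: mem[0x02..0x08] <- [90 85 c2 bc 5a 49 1e]
D5: mem[0x16..0x19] <- [85 c2 bc 5a]
query mem[0x05]=0xbc, mem[0x16]=0x85, mem[0x0a]=0x05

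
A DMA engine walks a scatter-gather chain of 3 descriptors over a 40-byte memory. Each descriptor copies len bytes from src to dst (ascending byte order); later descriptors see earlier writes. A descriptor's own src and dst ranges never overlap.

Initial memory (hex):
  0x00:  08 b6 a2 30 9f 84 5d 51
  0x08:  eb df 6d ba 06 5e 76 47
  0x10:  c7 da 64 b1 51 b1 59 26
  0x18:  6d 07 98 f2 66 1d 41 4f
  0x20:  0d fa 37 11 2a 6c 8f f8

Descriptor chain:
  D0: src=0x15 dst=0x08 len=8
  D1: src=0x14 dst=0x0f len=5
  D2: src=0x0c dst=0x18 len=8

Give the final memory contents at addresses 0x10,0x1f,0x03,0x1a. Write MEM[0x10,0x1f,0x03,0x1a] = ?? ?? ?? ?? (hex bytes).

[0] 0x15->0x08 len=8 : b1 59 26 6d 07 98 f2 66
[1] 0x14->0x0f len=5 : 51 b1 59 26 6d
[2] 0x0c->0x18 len=8 : 07 98 f2 51 b1 59 26 6d
query mem[0x10]=0xb1, mem[0x1f]=0x6d, mem[0x03]=0x30, mem[0x1a]=0xf2

MEM[0x10,0x1f,0x03,0x1a] = b1 6d 30 f2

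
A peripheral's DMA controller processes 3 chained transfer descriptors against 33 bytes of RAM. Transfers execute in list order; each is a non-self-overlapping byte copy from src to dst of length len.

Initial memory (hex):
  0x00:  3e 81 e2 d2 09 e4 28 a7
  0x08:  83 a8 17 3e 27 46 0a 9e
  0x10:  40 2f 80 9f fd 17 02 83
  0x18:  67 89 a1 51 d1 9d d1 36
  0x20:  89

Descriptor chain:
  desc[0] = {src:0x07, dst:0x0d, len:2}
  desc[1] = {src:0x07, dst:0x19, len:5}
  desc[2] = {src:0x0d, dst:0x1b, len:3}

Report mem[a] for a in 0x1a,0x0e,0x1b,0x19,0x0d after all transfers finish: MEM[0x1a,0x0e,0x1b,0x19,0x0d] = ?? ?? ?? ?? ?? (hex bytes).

MEM[0x1a,0x0e,0x1b,0x19,0x0d] = 83 83 a7 a7 a7

D0: mem[0x0d..0x0e] <- [a7 83]
D1: mem[0x19..0x1d] <- [a7 83 a8 17 3e]
D2: mem[0x1b..0x1d] <- [a7 83 9e]
query mem[0x1a]=0x83, mem[0x0e]=0x83, mem[0x1b]=0xa7, mem[0x19]=0xa7, mem[0x0d]=0xa7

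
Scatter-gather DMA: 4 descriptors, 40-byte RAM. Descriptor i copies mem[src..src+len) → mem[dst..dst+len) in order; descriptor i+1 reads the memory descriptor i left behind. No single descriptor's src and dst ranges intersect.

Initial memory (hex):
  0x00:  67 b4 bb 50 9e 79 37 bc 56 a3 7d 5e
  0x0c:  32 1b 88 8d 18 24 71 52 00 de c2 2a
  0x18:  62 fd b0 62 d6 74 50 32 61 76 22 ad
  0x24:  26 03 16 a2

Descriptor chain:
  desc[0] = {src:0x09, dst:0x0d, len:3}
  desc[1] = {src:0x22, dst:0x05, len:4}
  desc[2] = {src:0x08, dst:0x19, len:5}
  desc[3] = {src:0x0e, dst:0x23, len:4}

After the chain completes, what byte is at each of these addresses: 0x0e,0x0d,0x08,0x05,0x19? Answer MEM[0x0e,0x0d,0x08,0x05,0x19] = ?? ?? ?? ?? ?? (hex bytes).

MEM[0x0e,0x0d,0x08,0x05,0x19] = 7d a3 03 22 03

[0] 0x09->0x0d len=3 : a3 7d 5e
[1] 0x22->0x05 len=4 : 22 ad 26 03
[2] 0x08->0x19 len=5 : 03 a3 7d 5e 32
[3] 0x0e->0x23 len=4 : 7d 5e 18 24
query mem[0x0e]=0x7d, mem[0x0d]=0xa3, mem[0x08]=0x03, mem[0x05]=0x22, mem[0x19]=0x03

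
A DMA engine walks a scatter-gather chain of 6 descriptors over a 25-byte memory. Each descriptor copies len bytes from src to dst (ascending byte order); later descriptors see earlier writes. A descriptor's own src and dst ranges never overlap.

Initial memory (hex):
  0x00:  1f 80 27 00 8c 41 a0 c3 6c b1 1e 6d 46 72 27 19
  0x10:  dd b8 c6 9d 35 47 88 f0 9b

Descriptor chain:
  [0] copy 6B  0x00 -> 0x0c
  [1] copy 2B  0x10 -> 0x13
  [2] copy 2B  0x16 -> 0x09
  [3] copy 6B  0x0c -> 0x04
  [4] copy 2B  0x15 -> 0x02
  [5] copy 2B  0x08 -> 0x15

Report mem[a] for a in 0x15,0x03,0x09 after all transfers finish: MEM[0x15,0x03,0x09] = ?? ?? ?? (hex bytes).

#0 dst[0x0c+6] := {0x1f,0x80,0x27,0x00,0x8c,0x41}
#1 dst[0x13+2] := {0x8c,0x41}
#2 dst[0x09+2] := {0x88,0xf0}
#3 dst[0x04+6] := {0x1f,0x80,0x27,0x00,0x8c,0x41}
#4 dst[0x02+2] := {0x47,0x88}
#5 dst[0x15+2] := {0x8c,0x41}
query mem[0x15]=0x8c, mem[0x03]=0x88, mem[0x09]=0x41

MEM[0x15,0x03,0x09] = 8c 88 41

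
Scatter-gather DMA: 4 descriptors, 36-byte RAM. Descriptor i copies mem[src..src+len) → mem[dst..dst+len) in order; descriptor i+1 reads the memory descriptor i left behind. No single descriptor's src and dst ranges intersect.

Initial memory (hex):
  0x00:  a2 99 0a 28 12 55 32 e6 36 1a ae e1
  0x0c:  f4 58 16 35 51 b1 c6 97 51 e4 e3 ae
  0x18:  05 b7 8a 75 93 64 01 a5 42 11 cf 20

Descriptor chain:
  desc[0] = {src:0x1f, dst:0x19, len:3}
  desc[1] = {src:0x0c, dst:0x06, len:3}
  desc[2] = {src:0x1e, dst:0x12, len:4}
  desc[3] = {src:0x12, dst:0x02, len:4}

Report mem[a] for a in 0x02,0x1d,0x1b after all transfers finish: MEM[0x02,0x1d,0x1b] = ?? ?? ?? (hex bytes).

MEM[0x02,0x1d,0x1b] = 01 64 11

D0: mem[0x19..0x1b] <- [a5 42 11]
D1: mem[0x06..0x08] <- [f4 58 16]
D2: mem[0x12..0x15] <- [01 a5 42 11]
D3: mem[0x02..0x05] <- [01 a5 42 11]
query mem[0x02]=0x01, mem[0x1d]=0x64, mem[0x1b]=0x11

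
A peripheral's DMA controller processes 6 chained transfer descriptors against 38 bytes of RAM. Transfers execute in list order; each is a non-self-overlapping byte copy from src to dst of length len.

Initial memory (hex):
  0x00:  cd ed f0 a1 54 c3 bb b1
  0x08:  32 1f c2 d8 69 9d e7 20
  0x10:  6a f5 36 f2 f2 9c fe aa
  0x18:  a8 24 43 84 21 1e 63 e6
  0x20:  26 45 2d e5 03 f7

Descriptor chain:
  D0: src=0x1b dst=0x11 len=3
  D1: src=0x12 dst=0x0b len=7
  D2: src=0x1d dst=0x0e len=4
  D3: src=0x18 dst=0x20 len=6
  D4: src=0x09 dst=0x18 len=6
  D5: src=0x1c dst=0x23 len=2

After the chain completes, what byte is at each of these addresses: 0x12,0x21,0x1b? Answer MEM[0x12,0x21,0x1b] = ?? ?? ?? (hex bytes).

MEM[0x12,0x21,0x1b] = 21 24 1e

D0: mem[0x11..0x13] <- [84 21 1e]
D1: mem[0x0b..0x11] <- [21 1e f2 9c fe aa a8]
D2: mem[0x0e..0x11] <- [1e 63 e6 26]
D3: mem[0x20..0x25] <- [a8 24 43 84 21 1e]
D4: mem[0x18..0x1d] <- [1f c2 21 1e f2 1e]
D5: mem[0x23..0x24] <- [f2 1e]
query mem[0x12]=0x21, mem[0x21]=0x24, mem[0x1b]=0x1e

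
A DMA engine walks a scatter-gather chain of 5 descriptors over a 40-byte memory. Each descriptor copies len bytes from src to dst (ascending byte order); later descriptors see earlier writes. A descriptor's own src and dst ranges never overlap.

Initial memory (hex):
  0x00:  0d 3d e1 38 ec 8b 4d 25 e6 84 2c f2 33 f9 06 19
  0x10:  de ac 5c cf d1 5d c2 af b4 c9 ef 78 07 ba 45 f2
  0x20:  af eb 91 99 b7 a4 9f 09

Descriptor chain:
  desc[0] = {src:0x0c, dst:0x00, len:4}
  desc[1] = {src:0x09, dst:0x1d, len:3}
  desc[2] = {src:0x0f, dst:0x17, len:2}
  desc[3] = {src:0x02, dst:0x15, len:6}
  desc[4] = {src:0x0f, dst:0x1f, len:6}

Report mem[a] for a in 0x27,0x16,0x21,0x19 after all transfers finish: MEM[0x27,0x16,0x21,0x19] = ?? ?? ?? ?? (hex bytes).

  after D0: wrote 4B at 0x00 = 33f90619
  after D1: wrote 3B at 0x1d = 842cf2
  after D2: wrote 2B at 0x17 = 19de
  after D3: wrote 6B at 0x15 = 0619ec8b4d25
  after D4: wrote 6B at 0x1f = 19deac5ccfd1
query mem[0x27]=0x09, mem[0x16]=0x19, mem[0x21]=0xac, mem[0x19]=0x4d

MEM[0x27,0x16,0x21,0x19] = 09 19 ac 4d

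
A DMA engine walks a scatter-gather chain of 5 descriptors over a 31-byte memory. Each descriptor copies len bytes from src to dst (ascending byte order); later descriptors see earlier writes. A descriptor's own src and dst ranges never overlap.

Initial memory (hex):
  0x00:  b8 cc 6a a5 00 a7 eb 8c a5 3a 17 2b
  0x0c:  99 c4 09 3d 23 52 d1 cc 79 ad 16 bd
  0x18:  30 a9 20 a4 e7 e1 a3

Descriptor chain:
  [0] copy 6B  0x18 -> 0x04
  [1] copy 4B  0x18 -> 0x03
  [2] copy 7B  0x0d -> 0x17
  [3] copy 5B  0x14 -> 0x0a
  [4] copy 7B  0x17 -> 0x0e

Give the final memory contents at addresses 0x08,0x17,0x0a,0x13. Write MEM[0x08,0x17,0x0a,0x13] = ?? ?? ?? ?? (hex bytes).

D0: mem[0x04..0x09] <- [30 a9 20 a4 e7 e1]
D1: mem[0x03..0x06] <- [30 a9 20 a4]
D2: mem[0x17..0x1d] <- [c4 09 3d 23 52 d1 cc]
D3: mem[0x0a..0x0e] <- [79 ad 16 c4 09]
D4: mem[0x0e..0x14] <- [c4 09 3d 23 52 d1 cc]
query mem[0x08]=0xe7, mem[0x17]=0xc4, mem[0x0a]=0x79, mem[0x13]=0xd1

MEM[0x08,0x17,0x0a,0x13] = e7 c4 79 d1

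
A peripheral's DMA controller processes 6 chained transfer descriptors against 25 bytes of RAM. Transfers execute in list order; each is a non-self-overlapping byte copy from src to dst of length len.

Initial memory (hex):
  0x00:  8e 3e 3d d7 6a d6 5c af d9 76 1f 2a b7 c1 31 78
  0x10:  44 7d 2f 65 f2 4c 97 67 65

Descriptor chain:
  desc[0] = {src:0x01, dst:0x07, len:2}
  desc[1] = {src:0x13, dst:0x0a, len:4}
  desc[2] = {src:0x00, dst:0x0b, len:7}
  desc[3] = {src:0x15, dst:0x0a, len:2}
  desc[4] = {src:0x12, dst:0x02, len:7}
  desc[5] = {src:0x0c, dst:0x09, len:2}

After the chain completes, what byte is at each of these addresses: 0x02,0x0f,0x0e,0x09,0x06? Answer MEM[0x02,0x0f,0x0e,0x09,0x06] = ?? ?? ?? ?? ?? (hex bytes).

MEM[0x02,0x0f,0x0e,0x09,0x06] = 2f 6a d7 3e 97

[0] 0x01->0x07 len=2 : 3e 3d
[1] 0x13->0x0a len=4 : 65 f2 4c 97
[2] 0x00->0x0b len=7 : 8e 3e 3d d7 6a d6 5c
[3] 0x15->0x0a len=2 : 4c 97
[4] 0x12->0x02 len=7 : 2f 65 f2 4c 97 67 65
[5] 0x0c->0x09 len=2 : 3e 3d
query mem[0x02]=0x2f, mem[0x0f]=0x6a, mem[0x0e]=0xd7, mem[0x09]=0x3e, mem[0x06]=0x97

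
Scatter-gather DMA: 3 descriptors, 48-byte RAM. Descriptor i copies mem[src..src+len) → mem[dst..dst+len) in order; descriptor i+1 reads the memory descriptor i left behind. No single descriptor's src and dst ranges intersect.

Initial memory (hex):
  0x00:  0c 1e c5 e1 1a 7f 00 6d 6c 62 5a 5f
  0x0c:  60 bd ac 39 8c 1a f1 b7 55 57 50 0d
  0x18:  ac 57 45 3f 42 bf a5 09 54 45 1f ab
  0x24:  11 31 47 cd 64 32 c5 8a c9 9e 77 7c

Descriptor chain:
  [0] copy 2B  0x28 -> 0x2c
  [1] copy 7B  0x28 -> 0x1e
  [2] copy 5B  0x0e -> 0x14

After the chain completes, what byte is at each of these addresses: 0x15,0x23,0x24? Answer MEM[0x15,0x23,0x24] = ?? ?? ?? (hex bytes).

MEM[0x15,0x23,0x24] = 39 32 77

[0] 0x28->0x2c len=2 : 64 32
[1] 0x28->0x1e len=7 : 64 32 c5 8a 64 32 77
[2] 0x0e->0x14 len=5 : ac 39 8c 1a f1
query mem[0x15]=0x39, mem[0x23]=0x32, mem[0x24]=0x77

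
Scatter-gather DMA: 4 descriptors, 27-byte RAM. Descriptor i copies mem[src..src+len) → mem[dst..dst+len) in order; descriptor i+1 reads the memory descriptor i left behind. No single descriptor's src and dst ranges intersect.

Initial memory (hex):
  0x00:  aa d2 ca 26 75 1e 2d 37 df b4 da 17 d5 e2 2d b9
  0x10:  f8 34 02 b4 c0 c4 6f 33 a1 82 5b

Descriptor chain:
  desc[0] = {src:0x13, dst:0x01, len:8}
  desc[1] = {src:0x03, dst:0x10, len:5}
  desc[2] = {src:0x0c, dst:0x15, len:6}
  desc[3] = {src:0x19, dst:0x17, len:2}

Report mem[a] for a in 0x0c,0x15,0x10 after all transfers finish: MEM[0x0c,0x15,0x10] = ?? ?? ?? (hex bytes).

MEM[0x0c,0x15,0x10] = d5 d5 c4

  after D0: wrote 8B at 0x01 = b4c0c46f33a1825b
  after D1: wrote 5B at 0x10 = c46f33a182
  after D2: wrote 6B at 0x15 = d5e22db9c46f
  after D3: wrote 2B at 0x17 = c46f
query mem[0x0c]=0xd5, mem[0x15]=0xd5, mem[0x10]=0xc4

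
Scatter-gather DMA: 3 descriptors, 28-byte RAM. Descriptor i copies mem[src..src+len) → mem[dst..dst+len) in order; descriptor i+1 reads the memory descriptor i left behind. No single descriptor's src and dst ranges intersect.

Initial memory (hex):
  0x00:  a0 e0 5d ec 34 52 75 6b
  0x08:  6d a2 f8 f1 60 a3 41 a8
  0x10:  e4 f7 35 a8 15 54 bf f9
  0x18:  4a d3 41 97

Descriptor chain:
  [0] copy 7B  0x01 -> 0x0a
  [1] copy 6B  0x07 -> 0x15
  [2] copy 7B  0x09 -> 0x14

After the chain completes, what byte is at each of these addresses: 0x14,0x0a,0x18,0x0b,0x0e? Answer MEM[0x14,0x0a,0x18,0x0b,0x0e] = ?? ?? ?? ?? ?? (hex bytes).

#0 dst[0x0a+7] := {0xe0,0x5d,0xec,0x34,0x52,0x75,0x6b}
#1 dst[0x15+6] := {0x6b,0x6d,0xa2,0xe0,0x5d,0xec}
#2 dst[0x14+7] := {0xa2,0xe0,0x5d,0xec,0x34,0x52,0x75}
query mem[0x14]=0xa2, mem[0x0a]=0xe0, mem[0x18]=0x34, mem[0x0b]=0x5d, mem[0x0e]=0x52

MEM[0x14,0x0a,0x18,0x0b,0x0e] = a2 e0 34 5d 52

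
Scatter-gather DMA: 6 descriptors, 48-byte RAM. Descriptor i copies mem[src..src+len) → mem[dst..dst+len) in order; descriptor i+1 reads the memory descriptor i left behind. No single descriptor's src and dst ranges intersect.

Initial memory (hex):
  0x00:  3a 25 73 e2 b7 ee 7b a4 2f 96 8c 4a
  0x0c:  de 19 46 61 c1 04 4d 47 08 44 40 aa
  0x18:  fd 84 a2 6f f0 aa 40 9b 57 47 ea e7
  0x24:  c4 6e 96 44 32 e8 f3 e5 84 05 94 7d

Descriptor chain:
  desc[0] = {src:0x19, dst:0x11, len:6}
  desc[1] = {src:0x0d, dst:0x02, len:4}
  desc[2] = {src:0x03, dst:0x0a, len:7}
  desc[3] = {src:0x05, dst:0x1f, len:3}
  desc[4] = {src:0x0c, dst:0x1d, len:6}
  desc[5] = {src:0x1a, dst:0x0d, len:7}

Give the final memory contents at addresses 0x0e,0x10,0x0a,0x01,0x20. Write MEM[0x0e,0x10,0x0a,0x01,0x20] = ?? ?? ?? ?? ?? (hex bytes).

MEM[0x0e,0x10,0x0a,0x01,0x20] = 6f c1 46 25 2f

D0: mem[0x11..0x16] <- [84 a2 6f f0 aa 40]
D1: mem[0x02..0x05] <- [19 46 61 c1]
D2: mem[0x0a..0x10] <- [46 61 c1 7b a4 2f 96]
D3: mem[0x1f..0x21] <- [c1 7b a4]
D4: mem[0x1d..0x22] <- [c1 7b a4 2f 96 84]
D5: mem[0x0d..0x13] <- [a2 6f f0 c1 7b a4 2f]
query mem[0x0e]=0x6f, mem[0x10]=0xc1, mem[0x0a]=0x46, mem[0x01]=0x25, mem[0x20]=0x2f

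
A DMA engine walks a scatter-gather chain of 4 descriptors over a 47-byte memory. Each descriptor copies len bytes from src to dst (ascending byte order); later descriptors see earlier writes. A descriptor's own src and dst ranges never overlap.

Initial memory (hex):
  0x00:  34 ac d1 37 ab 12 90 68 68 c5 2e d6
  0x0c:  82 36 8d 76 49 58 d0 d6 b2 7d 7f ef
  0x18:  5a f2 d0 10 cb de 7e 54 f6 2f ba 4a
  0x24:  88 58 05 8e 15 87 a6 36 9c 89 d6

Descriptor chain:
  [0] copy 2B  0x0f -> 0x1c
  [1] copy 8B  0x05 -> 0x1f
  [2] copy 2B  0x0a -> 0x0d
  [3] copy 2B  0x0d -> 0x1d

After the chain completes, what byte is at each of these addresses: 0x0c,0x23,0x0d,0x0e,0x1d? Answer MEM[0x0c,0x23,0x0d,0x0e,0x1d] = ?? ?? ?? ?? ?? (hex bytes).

MEM[0x0c,0x23,0x0d,0x0e,0x1d] = 82 c5 2e d6 2e

[0] 0x0f->0x1c len=2 : 76 49
[1] 0x05->0x1f len=8 : 12 90 68 68 c5 2e d6 82
[2] 0x0a->0x0d len=2 : 2e d6
[3] 0x0d->0x1d len=2 : 2e d6
query mem[0x0c]=0x82, mem[0x23]=0xc5, mem[0x0d]=0x2e, mem[0x0e]=0xd6, mem[0x1d]=0x2e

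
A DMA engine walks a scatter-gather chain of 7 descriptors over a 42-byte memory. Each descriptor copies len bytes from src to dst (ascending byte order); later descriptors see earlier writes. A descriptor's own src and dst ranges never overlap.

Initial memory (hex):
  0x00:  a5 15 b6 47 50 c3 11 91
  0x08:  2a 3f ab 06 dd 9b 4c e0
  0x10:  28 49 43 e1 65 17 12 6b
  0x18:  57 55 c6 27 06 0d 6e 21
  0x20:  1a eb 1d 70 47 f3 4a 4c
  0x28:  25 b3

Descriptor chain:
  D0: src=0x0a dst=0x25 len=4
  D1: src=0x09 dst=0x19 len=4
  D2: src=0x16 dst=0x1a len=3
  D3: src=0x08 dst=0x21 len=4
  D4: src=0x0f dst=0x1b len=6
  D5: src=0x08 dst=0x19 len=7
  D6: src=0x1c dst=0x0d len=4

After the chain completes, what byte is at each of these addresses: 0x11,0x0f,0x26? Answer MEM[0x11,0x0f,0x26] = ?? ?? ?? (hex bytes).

[0] 0x0a->0x25 len=4 : ab 06 dd 9b
[1] 0x09->0x19 len=4 : 3f ab 06 dd
[2] 0x16->0x1a len=3 : 12 6b 57
[3] 0x08->0x21 len=4 : 2a 3f ab 06
[4] 0x0f->0x1b len=6 : e0 28 49 43 e1 65
[5] 0x08->0x19 len=7 : 2a 3f ab 06 dd 9b 4c
[6] 0x1c->0x0d len=4 : 06 dd 9b 4c
query mem[0x11]=0x49, mem[0x0f]=0x9b, mem[0x26]=0x06

MEM[0x11,0x0f,0x26] = 49 9b 06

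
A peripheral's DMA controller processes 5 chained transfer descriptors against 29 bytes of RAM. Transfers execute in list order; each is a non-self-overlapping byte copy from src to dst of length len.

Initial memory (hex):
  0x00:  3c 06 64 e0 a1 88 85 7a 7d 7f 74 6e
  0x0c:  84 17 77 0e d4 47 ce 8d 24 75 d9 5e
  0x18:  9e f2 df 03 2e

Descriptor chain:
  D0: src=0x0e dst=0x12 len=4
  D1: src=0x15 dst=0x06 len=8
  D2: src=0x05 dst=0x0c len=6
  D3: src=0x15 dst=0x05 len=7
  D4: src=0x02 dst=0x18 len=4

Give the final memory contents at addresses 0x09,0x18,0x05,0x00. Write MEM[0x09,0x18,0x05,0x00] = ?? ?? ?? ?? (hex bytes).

MEM[0x09,0x18,0x05,0x00] = f2 64 47 3c

D0: mem[0x12..0x15] <- [77 0e d4 47]
D1: mem[0x06..0x0d] <- [47 d9 5e 9e f2 df 03 2e]
D2: mem[0x0c..0x11] <- [88 47 d9 5e 9e f2]
D3: mem[0x05..0x0b] <- [47 d9 5e 9e f2 df 03]
D4: mem[0x18..0x1b] <- [64 e0 a1 47]
query mem[0x09]=0xf2, mem[0x18]=0x64, mem[0x05]=0x47, mem[0x00]=0x3c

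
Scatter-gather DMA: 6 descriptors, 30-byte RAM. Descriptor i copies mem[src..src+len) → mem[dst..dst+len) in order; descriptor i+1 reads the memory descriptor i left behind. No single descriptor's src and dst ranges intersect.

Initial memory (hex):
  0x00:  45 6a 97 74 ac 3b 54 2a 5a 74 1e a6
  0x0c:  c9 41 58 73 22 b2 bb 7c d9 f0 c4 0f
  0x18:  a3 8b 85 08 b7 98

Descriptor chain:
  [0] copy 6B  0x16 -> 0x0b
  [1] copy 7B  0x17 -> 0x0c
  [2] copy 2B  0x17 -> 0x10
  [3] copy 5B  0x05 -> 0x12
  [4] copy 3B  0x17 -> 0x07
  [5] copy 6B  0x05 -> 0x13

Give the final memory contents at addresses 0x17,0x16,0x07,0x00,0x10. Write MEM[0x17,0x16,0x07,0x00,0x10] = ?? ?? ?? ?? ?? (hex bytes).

#0 dst[0x0b+6] := {0xc4,0x0f,0xa3,0x8b,0x85,0x08}
#1 dst[0x0c+7] := {0x0f,0xa3,0x8b,0x85,0x08,0xb7,0x98}
#2 dst[0x10+2] := {0x0f,0xa3}
#3 dst[0x12+5] := {0x3b,0x54,0x2a,0x5a,0x74}
#4 dst[0x07+3] := {0x0f,0xa3,0x8b}
#5 dst[0x13+6] := {0x3b,0x54,0x0f,0xa3,0x8b,0x1e}
query mem[0x17]=0x8b, mem[0x16]=0xa3, mem[0x07]=0x0f, mem[0x00]=0x45, mem[0x10]=0x0f

MEM[0x17,0x16,0x07,0x00,0x10] = 8b a3 0f 45 0f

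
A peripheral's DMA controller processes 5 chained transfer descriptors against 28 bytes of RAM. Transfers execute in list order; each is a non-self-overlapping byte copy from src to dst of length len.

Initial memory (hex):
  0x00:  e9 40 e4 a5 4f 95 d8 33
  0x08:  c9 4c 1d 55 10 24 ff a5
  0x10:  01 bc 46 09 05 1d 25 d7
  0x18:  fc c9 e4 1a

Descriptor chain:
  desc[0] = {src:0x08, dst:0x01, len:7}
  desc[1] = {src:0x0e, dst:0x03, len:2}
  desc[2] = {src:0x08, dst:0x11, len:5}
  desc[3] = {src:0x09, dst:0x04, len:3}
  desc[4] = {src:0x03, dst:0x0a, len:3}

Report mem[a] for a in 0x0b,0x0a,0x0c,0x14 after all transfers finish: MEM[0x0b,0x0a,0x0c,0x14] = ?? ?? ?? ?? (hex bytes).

MEM[0x0b,0x0a,0x0c,0x14] = 4c ff 1d 55

D0: mem[0x01..0x07] <- [c9 4c 1d 55 10 24 ff]
D1: mem[0x03..0x04] <- [ff a5]
D2: mem[0x11..0x15] <- [c9 4c 1d 55 10]
D3: mem[0x04..0x06] <- [4c 1d 55]
D4: mem[0x0a..0x0c] <- [ff 4c 1d]
query mem[0x0b]=0x4c, mem[0x0a]=0xff, mem[0x0c]=0x1d, mem[0x14]=0x55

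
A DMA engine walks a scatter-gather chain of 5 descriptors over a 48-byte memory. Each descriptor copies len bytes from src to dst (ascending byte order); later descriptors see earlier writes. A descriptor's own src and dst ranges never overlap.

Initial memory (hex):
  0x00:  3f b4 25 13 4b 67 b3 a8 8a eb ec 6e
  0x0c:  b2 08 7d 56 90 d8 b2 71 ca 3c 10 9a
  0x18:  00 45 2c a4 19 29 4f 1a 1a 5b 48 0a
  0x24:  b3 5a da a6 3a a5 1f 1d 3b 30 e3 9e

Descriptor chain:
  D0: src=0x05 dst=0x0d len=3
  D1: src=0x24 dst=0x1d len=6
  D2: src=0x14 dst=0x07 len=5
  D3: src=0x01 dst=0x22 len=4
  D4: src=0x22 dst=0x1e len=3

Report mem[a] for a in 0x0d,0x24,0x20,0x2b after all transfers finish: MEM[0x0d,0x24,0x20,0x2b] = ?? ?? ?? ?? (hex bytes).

MEM[0x0d,0x24,0x20,0x2b] = 67 13 13 1d

[0] 0x05->0x0d len=3 : 67 b3 a8
[1] 0x24->0x1d len=6 : b3 5a da a6 3a a5
[2] 0x14->0x07 len=5 : ca 3c 10 9a 00
[3] 0x01->0x22 len=4 : b4 25 13 4b
[4] 0x22->0x1e len=3 : b4 25 13
query mem[0x0d]=0x67, mem[0x24]=0x13, mem[0x20]=0x13, mem[0x2b]=0x1d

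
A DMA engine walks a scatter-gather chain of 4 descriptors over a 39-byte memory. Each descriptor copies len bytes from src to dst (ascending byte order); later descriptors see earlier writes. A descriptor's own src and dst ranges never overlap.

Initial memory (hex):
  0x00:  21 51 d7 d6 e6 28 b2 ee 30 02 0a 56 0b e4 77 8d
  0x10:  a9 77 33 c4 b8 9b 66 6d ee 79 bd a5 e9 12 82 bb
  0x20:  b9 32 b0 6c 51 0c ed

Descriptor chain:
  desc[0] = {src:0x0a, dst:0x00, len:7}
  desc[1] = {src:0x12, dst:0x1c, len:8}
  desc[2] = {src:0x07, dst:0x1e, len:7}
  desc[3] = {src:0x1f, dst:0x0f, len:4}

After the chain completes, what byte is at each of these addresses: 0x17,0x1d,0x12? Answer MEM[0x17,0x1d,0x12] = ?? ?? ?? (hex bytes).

[0] 0x0a->0x00 len=7 : 0a 56 0b e4 77 8d a9
[1] 0x12->0x1c len=8 : 33 c4 b8 9b 66 6d ee 79
[2] 0x07->0x1e len=7 : ee 30 02 0a 56 0b e4
[3] 0x1f->0x0f len=4 : 30 02 0a 56
query mem[0x17]=0x6d, mem[0x1d]=0xc4, mem[0x12]=0x56

MEM[0x17,0x1d,0x12] = 6d c4 56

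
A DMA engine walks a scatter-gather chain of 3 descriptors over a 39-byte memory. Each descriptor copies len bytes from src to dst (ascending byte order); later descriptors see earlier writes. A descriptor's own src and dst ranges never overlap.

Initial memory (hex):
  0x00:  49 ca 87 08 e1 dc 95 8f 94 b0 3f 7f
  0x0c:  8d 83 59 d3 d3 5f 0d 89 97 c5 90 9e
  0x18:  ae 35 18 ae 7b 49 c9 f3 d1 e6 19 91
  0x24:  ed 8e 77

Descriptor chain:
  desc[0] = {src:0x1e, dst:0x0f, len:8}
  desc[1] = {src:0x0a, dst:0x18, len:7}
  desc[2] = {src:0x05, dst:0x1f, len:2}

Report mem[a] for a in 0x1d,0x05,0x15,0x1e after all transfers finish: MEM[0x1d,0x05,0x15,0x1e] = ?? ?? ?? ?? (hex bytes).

MEM[0x1d,0x05,0x15,0x1e] = c9 dc ed f3

D0: mem[0x0f..0x16] <- [c9 f3 d1 e6 19 91 ed 8e]
D1: mem[0x18..0x1e] <- [3f 7f 8d 83 59 c9 f3]
D2: mem[0x1f..0x20] <- [dc 95]
query mem[0x1d]=0xc9, mem[0x05]=0xdc, mem[0x15]=0xed, mem[0x1e]=0xf3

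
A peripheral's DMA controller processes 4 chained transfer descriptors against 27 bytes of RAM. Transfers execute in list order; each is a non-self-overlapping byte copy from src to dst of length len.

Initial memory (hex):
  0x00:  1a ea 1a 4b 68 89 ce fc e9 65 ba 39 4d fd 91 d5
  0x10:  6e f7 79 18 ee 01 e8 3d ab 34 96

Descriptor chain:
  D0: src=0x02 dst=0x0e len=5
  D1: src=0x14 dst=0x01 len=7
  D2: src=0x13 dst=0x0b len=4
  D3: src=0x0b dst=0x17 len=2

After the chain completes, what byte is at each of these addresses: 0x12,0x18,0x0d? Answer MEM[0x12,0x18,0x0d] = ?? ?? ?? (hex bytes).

D0: mem[0x0e..0x12] <- [1a 4b 68 89 ce]
D1: mem[0x01..0x07] <- [ee 01 e8 3d ab 34 96]
D2: mem[0x0b..0x0e] <- [18 ee 01 e8]
D3: mem[0x17..0x18] <- [18 ee]
query mem[0x12]=0xce, mem[0x18]=0xee, mem[0x0d]=0x01

MEM[0x12,0x18,0x0d] = ce ee 01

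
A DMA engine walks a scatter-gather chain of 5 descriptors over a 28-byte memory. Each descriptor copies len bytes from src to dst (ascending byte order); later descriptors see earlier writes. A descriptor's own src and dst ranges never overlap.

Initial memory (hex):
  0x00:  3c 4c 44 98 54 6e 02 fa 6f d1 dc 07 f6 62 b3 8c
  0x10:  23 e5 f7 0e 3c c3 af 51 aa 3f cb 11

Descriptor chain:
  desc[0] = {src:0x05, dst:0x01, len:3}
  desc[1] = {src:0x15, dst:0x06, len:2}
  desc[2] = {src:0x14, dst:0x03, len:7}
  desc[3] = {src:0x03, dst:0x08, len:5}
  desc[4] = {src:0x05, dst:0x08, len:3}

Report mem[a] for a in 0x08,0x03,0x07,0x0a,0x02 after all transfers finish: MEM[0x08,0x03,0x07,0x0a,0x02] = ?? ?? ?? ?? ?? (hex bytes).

#0 dst[0x01+3] := {0x6e,0x02,0xfa}
#1 dst[0x06+2] := {0xc3,0xaf}
#2 dst[0x03+7] := {0x3c,0xc3,0xaf,0x51,0xaa,0x3f,0xcb}
#3 dst[0x08+5] := {0x3c,0xc3,0xaf,0x51,0xaa}
#4 dst[0x08+3] := {0xaf,0x51,0xaa}
query mem[0x08]=0xaf, mem[0x03]=0x3c, mem[0x07]=0xaa, mem[0x0a]=0xaa, mem[0x02]=0x02

MEM[0x08,0x03,0x07,0x0a,0x02] = af 3c aa aa 02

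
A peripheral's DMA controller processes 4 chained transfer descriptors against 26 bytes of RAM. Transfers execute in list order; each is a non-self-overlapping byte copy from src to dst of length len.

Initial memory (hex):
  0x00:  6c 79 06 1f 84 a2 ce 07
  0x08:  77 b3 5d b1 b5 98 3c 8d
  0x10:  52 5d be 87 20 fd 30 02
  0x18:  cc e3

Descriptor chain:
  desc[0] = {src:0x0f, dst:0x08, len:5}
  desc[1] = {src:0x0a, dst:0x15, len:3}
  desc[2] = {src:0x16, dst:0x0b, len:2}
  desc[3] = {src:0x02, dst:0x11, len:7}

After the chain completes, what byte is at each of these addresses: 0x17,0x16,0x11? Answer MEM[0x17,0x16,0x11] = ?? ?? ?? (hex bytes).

MEM[0x17,0x16,0x11] = 8d 07 06

#0 dst[0x08+5] := {0x8d,0x52,0x5d,0xbe,0x87}
#1 dst[0x15+3] := {0x5d,0xbe,0x87}
#2 dst[0x0b+2] := {0xbe,0x87}
#3 dst[0x11+7] := {0x06,0x1f,0x84,0xa2,0xce,0x07,0x8d}
query mem[0x17]=0x8d, mem[0x16]=0x07, mem[0x11]=0x06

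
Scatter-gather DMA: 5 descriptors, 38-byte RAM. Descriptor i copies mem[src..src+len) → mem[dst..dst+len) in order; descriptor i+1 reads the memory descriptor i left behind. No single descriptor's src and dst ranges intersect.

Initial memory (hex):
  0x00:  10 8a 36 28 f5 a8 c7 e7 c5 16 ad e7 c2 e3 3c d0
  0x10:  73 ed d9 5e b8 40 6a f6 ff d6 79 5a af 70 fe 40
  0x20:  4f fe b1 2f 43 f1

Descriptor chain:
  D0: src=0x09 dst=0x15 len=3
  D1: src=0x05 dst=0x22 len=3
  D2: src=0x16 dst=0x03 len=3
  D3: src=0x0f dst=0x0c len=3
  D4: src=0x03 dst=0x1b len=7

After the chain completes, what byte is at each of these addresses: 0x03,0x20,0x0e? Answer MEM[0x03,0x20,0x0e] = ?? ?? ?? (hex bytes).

MEM[0x03,0x20,0x0e] = ad c5 ed

[0] 0x09->0x15 len=3 : 16 ad e7
[1] 0x05->0x22 len=3 : a8 c7 e7
[2] 0x16->0x03 len=3 : ad e7 ff
[3] 0x0f->0x0c len=3 : d0 73 ed
[4] 0x03->0x1b len=7 : ad e7 ff c7 e7 c5 16
query mem[0x03]=0xad, mem[0x20]=0xc5, mem[0x0e]=0xed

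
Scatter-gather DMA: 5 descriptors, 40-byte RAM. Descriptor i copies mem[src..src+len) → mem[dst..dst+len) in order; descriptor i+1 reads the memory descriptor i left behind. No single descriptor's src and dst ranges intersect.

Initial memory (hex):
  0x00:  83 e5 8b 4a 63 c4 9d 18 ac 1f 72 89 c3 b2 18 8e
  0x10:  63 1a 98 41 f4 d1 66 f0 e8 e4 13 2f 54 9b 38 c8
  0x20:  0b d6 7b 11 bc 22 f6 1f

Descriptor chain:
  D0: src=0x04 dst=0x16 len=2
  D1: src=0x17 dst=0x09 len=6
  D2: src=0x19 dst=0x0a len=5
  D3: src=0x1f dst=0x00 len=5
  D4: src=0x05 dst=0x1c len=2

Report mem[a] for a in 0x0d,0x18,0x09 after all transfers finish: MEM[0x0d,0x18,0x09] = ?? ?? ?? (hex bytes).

MEM[0x0d,0x18,0x09] = 54 e8 c4

D0: mem[0x16..0x17] <- [63 c4]
D1: mem[0x09..0x0e] <- [c4 e8 e4 13 2f 54]
D2: mem[0x0a..0x0e] <- [e4 13 2f 54 9b]
D3: mem[0x00..0x04] <- [c8 0b d6 7b 11]
D4: mem[0x1c..0x1d] <- [c4 9d]
query mem[0x0d]=0x54, mem[0x18]=0xe8, mem[0x09]=0xc4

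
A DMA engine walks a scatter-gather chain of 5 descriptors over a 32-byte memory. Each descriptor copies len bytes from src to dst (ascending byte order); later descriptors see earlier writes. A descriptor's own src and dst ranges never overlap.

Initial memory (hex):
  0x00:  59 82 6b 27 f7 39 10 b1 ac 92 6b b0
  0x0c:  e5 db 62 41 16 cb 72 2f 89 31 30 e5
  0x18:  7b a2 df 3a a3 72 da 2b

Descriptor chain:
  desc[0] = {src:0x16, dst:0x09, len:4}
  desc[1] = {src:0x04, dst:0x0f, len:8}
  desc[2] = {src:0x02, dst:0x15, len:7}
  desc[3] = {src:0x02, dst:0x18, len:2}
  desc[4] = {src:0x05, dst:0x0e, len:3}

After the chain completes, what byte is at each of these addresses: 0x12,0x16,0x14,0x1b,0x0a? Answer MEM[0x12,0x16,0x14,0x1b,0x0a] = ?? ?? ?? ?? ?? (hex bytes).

MEM[0x12,0x16,0x14,0x1b,0x0a] = b1 27 30 ac e5

#0 dst[0x09+4] := {0x30,0xe5,0x7b,0xa2}
#1 dst[0x0f+8] := {0xf7,0x39,0x10,0xb1,0xac,0x30,0xe5,0x7b}
#2 dst[0x15+7] := {0x6b,0x27,0xf7,0x39,0x10,0xb1,0xac}
#3 dst[0x18+2] := {0x6b,0x27}
#4 dst[0x0e+3] := {0x39,0x10,0xb1}
query mem[0x12]=0xb1, mem[0x16]=0x27, mem[0x14]=0x30, mem[0x1b]=0xac, mem[0x0a]=0xe5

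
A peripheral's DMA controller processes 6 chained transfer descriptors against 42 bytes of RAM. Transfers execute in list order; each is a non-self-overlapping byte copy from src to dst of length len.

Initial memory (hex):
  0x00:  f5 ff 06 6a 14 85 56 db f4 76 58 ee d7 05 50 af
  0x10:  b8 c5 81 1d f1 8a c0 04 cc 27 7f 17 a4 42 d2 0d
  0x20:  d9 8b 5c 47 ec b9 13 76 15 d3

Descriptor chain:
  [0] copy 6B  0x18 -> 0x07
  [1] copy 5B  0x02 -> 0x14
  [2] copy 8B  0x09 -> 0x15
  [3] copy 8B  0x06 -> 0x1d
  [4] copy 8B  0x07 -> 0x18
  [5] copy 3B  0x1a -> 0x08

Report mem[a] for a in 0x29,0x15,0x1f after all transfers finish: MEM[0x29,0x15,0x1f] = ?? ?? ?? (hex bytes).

[0] 0x18->0x07 len=6 : cc 27 7f 17 a4 42
[1] 0x02->0x14 len=5 : 06 6a 14 85 56
[2] 0x09->0x15 len=8 : 7f 17 a4 42 05 50 af b8
[3] 0x06->0x1d len=8 : 56 cc 27 7f 17 a4 42 05
[4] 0x07->0x18 len=8 : cc 27 7f 17 a4 42 05 50
[5] 0x1a->0x08 len=3 : 7f 17 a4
query mem[0x29]=0xd3, mem[0x15]=0x7f, mem[0x1f]=0x50

MEM[0x29,0x15,0x1f] = d3 7f 50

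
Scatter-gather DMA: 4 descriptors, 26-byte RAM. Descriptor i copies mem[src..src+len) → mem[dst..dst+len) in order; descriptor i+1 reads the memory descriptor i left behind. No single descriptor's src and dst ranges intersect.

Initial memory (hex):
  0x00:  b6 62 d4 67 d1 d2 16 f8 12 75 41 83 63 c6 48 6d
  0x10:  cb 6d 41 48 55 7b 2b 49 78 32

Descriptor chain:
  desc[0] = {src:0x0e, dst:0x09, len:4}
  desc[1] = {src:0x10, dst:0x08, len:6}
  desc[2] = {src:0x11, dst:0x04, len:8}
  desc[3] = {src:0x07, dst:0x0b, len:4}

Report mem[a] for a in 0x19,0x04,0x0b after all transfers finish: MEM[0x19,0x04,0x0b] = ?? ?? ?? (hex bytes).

  after D0: wrote 4B at 0x09 = 486dcb6d
  after D1: wrote 6B at 0x08 = cb6d4148557b
  after D2: wrote 8B at 0x04 = 6d4148557b2b4978
  after D3: wrote 4B at 0x0b = 557b2b49
query mem[0x19]=0x32, mem[0x04]=0x6d, mem[0x0b]=0x55

MEM[0x19,0x04,0x0b] = 32 6d 55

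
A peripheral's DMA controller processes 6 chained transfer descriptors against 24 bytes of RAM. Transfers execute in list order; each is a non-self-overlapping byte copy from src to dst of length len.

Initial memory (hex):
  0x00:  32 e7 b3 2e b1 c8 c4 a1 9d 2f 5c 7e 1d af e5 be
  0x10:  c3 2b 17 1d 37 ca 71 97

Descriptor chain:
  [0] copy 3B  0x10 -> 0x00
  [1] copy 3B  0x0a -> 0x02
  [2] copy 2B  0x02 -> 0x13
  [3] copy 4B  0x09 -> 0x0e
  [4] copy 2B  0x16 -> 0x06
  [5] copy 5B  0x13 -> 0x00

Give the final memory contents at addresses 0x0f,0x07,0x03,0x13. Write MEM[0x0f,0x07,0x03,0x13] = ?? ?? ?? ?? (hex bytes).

  after D0: wrote 3B at 0x00 = c32b17
  after D1: wrote 3B at 0x02 = 5c7e1d
  after D2: wrote 2B at 0x13 = 5c7e
  after D3: wrote 4B at 0x0e = 2f5c7e1d
  after D4: wrote 2B at 0x06 = 7197
  after D5: wrote 5B at 0x00 = 5c7eca7197
query mem[0x0f]=0x5c, mem[0x07]=0x97, mem[0x03]=0x71, mem[0x13]=0x5c

MEM[0x0f,0x07,0x03,0x13] = 5c 97 71 5c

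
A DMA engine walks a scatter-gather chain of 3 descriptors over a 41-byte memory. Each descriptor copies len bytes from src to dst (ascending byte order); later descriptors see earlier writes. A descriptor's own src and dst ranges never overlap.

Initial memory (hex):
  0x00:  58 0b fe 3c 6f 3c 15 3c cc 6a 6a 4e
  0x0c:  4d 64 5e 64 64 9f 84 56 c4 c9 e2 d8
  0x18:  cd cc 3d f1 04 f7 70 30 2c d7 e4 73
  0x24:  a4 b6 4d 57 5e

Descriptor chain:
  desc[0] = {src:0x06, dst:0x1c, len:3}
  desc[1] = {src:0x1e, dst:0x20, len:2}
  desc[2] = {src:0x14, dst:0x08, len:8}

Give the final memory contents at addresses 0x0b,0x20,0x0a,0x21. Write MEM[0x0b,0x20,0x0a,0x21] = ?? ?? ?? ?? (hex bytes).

MEM[0x0b,0x20,0x0a,0x21] = d8 cc e2 30

[0] 0x06->0x1c len=3 : 15 3c cc
[1] 0x1e->0x20 len=2 : cc 30
[2] 0x14->0x08 len=8 : c4 c9 e2 d8 cd cc 3d f1
query mem[0x0b]=0xd8, mem[0x20]=0xcc, mem[0x0a]=0xe2, mem[0x21]=0x30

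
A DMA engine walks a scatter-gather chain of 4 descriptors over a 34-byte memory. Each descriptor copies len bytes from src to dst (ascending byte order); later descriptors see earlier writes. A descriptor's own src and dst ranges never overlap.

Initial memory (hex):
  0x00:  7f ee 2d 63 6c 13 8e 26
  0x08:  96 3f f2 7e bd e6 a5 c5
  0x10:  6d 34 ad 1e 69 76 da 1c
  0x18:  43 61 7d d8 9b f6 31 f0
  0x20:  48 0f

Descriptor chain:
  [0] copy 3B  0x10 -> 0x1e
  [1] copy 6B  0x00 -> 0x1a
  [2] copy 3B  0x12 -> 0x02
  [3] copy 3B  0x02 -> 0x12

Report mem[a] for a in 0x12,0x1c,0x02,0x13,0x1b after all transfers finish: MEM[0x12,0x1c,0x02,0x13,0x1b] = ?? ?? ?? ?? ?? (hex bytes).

#0 dst[0x1e+3] := {0x6d,0x34,0xad}
#1 dst[0x1a+6] := {0x7f,0xee,0x2d,0x63,0x6c,0x13}
#2 dst[0x02+3] := {0xad,0x1e,0x69}
#3 dst[0x12+3] := {0xad,0x1e,0x69}
query mem[0x12]=0xad, mem[0x1c]=0x2d, mem[0x02]=0xad, mem[0x13]=0x1e, mem[0x1b]=0xee

MEM[0x12,0x1c,0x02,0x13,0x1b] = ad 2d ad 1e ee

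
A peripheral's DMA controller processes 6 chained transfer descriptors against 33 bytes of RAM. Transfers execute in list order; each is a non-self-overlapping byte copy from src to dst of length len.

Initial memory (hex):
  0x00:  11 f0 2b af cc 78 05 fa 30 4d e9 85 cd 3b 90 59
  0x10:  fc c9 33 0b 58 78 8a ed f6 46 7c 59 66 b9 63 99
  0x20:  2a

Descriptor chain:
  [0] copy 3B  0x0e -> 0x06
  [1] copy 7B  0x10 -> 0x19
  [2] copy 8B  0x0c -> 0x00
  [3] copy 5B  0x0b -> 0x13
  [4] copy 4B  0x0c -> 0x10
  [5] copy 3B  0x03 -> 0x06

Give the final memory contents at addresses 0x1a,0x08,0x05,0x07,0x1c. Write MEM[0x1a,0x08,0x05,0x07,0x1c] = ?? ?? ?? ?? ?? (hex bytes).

MEM[0x1a,0x08,0x05,0x07,0x1c] = c9 c9 c9 fc 0b

D0: mem[0x06..0x08] <- [90 59 fc]
D1: mem[0x19..0x1f] <- [fc c9 33 0b 58 78 8a]
D2: mem[0x00..0x07] <- [cd 3b 90 59 fc c9 33 0b]
D3: mem[0x13..0x17] <- [85 cd 3b 90 59]
D4: mem[0x10..0x13] <- [cd 3b 90 59]
D5: mem[0x06..0x08] <- [59 fc c9]
query mem[0x1a]=0xc9, mem[0x08]=0xc9, mem[0x05]=0xc9, mem[0x07]=0xfc, mem[0x1c]=0x0b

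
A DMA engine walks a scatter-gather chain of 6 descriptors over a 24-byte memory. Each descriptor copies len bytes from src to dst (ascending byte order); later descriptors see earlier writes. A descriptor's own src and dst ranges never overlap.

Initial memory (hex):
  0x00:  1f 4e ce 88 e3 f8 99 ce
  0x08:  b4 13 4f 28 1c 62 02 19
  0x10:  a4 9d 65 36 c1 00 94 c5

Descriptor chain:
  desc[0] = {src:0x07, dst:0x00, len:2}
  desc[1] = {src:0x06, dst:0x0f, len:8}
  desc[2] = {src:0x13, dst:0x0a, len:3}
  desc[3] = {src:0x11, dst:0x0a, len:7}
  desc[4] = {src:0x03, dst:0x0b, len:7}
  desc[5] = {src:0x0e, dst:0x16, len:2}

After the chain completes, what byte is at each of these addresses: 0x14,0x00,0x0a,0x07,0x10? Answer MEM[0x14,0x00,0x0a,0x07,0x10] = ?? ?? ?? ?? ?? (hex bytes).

[0] 0x07->0x00 len=2 : ce b4
[1] 0x06->0x0f len=8 : 99 ce b4 13 4f 28 1c 62
[2] 0x13->0x0a len=3 : 4f 28 1c
[3] 0x11->0x0a len=7 : b4 13 4f 28 1c 62 c5
[4] 0x03->0x0b len=7 : 88 e3 f8 99 ce b4 13
[5] 0x0e->0x16 len=2 : 99 ce
query mem[0x14]=0x28, mem[0x00]=0xce, mem[0x0a]=0xb4, mem[0x07]=0xce, mem[0x10]=0xb4

MEM[0x14,0x00,0x0a,0x07,0x10] = 28 ce b4 ce b4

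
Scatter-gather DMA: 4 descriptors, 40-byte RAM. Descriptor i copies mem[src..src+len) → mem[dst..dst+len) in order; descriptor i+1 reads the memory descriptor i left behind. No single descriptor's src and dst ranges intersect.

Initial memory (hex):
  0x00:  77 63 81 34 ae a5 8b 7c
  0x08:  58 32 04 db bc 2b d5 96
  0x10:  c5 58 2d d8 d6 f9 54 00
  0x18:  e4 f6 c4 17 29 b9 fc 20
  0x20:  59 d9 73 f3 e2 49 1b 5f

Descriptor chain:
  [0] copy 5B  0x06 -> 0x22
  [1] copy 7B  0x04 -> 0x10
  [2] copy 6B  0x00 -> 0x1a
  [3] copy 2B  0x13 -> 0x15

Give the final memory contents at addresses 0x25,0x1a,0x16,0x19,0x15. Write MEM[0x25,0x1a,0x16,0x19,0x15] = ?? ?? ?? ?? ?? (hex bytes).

[0] 0x06->0x22 len=5 : 8b 7c 58 32 04
[1] 0x04->0x10 len=7 : ae a5 8b 7c 58 32 04
[2] 0x00->0x1a len=6 : 77 63 81 34 ae a5
[3] 0x13->0x15 len=2 : 7c 58
query mem[0x25]=0x32, mem[0x1a]=0x77, mem[0x16]=0x58, mem[0x19]=0xf6, mem[0x15]=0x7c

MEM[0x25,0x1a,0x16,0x19,0x15] = 32 77 58 f6 7c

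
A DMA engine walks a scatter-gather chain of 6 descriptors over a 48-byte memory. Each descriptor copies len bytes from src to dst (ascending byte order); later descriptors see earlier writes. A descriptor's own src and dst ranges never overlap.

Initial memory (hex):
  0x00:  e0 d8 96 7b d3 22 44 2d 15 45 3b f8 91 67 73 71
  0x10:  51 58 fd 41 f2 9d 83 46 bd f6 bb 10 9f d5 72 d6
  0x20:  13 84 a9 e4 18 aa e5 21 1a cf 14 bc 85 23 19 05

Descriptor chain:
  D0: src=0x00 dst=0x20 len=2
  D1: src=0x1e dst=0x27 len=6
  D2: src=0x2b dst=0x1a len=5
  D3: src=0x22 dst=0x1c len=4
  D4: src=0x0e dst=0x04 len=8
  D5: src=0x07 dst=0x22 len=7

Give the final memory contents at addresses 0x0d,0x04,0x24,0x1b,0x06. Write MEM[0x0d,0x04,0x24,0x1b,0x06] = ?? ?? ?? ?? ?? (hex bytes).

MEM[0x0d,0x04,0x24,0x1b,0x06] = 67 73 41 e4 51

D0: mem[0x20..0x21] <- [e0 d8]
D1: mem[0x27..0x2c] <- [72 d6 e0 d8 a9 e4]
D2: mem[0x1a..0x1e] <- [a9 e4 23 19 05]
D3: mem[0x1c..0x1f] <- [a9 e4 18 aa]
D4: mem[0x04..0x0b] <- [73 71 51 58 fd 41 f2 9d]
D5: mem[0x22..0x28] <- [58 fd 41 f2 9d 91 67]
query mem[0x0d]=0x67, mem[0x04]=0x73, mem[0x24]=0x41, mem[0x1b]=0xe4, mem[0x06]=0x51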